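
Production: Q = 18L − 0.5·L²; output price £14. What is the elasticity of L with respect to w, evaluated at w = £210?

From P·MP_L = w with MP_L = 18 − L, labor demand is L(w) = 18 − w/14.
dL/dw = −1/(14) = -1/14.
At w = 210, L = 3, so ε = (dL/dw)·(w/L) = (-1/14)·(210/3) = -5.

ε = -5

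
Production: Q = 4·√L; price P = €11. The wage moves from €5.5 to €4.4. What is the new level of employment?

L* = 25

From P·MP_L = w with MP_L = 2·L^(-1/2), the labor demand is L(w) = (22/w)^(2).
At w = 5.5: L = 16. At w = 4.4: L = 25.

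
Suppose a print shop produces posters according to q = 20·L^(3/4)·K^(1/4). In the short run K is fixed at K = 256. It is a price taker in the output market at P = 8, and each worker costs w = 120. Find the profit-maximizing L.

L* = 256

With K = 256, MP_L = (3/4)·20·L^(-1/4)·256^(1/4) = 60·L^(-1/4).
Profit maximization for a price taker requires P·MP_L = w: 8·60·L^(-1/4) = 120.
So L^(-1/4) = 0.25, which gives L = 256.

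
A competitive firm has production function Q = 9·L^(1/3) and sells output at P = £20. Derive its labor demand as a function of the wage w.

L(w) = (60/w)^(3/2)

MP_L = (1/3)·9·L^(-2/3) = 3·L^(-2/3).
Setting P·MP_L = w: 60·L^(-2/3) = w.
Solving for L: L^(-2/3) = w/60, so L = (60/w)^(3/2).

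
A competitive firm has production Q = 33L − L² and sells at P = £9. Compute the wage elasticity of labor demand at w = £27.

ε = -0.1

From P·MP_L = w with MP_L = 33 − 2L, labor demand is L(w) = (33 − w/9)/2.
dL/dw = −1/(18) = -1/18.
At w = 27, L = 15, so ε = (dL/dw)·(w/L) = (-1/18)·(27/15) = -0.1.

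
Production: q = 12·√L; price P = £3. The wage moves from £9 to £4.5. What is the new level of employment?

From P·MP_L = w with MP_L = 6·L^(-1/2), the labor demand is L(w) = (18/w)^(2).
At w = 9: L = 4. At w = 4.5: L = 16.

L* = 16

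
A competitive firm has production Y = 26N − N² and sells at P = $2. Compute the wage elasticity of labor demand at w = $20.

From P·MP_N = w with MP_N = 26 − 2N, labor demand is N(w) = (26 − w/2)/2.
dN/dw = −1/(4) = -0.25.
At w = 20, N = 8, so ε = (dN/dw)·(w/N) = (-0.25)·(20/8) = -0.625.

ε = -0.625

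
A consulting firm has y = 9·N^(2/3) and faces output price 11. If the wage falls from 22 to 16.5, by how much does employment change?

ΔN = 37

From P·MP_N = w with MP_N = 6·N^(-1/3), the labor demand is N(w) = (66/w)^(3).
At w = 22: N = 27. At w = 16.5: N = 64.
ΔN = 64 − 27 = 37.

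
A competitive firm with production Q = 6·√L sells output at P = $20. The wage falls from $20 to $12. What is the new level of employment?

From P·MP_L = w with MP_L = 3·L^(-1/2), the labor demand is L(w) = (60/w)^(2).
At w = 20: L = 9. At w = 12: L = 25.

L* = 25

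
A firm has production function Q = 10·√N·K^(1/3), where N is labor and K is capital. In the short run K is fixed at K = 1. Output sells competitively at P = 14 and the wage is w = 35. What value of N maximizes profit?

N* = 4

With K = 1, MP_N = (1/2)·10·N^(-1/2)·1^(1/3) = 5·N^(-1/2).
Profit maximization for a price taker requires P·MP_N = w: 14·5·N^(-1/2) = 35.
So N^(-1/2) = 0.5, which gives N = 4.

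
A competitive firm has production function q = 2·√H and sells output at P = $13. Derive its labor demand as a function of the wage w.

MP_H = (1/2)·2·H^(-1/2) = H^(-1/2).
Setting P·MP_H = w: 13·H^(-1/2) = w.
Solving for H: H^(-1/2) = w/13, so H = (13/w)^(2).

H(w) = 169/w²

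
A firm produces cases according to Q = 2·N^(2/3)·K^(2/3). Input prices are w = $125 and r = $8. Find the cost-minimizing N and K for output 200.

N* = 8, K* = 125

Cost minimization requires the marginal rate of technical substitution to equal the input-price ratio: MP_N/MP_K = w/r.
Here MP_N/MP_K = (2/3)·(K/N)/(2/3) = (K/N). Setting this equal to 125/8 = 15.625 gives K = 15.625N.
Substituting into Q = 200: 2·N^(2/3)·(15.625N)^(2/3) = 200.
Solving, N = 8 and K = 125.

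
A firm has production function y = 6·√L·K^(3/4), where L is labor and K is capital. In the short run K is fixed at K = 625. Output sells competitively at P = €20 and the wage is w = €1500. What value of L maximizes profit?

With K = 625, MP_L = (1/2)·6·L^(-1/2)·625^(3/4) = 375·L^(-1/2).
Profit maximization for a price taker requires P·MP_L = w: 20·375·L^(-1/2) = 1500.
So L^(-1/2) = 0.2, which gives L = 25.

L* = 25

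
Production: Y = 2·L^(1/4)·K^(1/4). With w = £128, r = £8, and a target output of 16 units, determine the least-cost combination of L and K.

L* = 16, K* = 256

Cost minimization requires the marginal rate of technical substitution to equal the input-price ratio: MP_L/MP_K = w/r.
Here MP_L/MP_K = (1/4)·(K/L)/(1/4) = (K/L). Setting this equal to 128/8 = 16 gives K = 16L.
Substituting into Y = 16: 2·L^(1/4)·(16L)^(1/4) = 16.
Solving, L = 16 and K = 256.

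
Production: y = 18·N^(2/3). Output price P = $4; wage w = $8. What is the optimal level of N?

MP_N = (2/3)·18·N^(-1/3) = 12·N^(-1/3).
Profit maximization for a price taker requires P·MP_N = w: 4·12·N^(-1/3) = 8.
So N^(-1/3) = 1/6, which gives N = 216.

N* = 216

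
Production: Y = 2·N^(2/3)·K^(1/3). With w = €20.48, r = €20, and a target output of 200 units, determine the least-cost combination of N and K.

N* = 125, K* = 64

Cost minimization requires the marginal rate of technical substitution to equal the input-price ratio: MP_N/MP_K = w/r.
Here MP_N/MP_K = (2/3)·(K/N)/(1/3) = 2·(K/N). Setting this equal to 20.48/20 = 1.024 gives K = 0.512N.
Substituting into Y = 200: 2·N^(2/3)·(0.512N)^(1/3) = 200.
Solving, N = 125 and K = 64.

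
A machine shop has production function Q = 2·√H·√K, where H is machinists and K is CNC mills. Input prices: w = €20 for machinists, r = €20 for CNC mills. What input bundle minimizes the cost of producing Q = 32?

H* = 16, K* = 16

Cost minimization requires the marginal rate of technical substitution to equal the input-price ratio: MP_H/MP_K = w/r.
Here MP_H/MP_K = (1/2)·(K/H)/(1/2) = (K/H). Setting this equal to 20/20 = 1 gives K = H.
Substituting into Q = 32: 2·H^(1/2)·(H)^(1/2) = 32.
Solving, H = 16 and K = 16.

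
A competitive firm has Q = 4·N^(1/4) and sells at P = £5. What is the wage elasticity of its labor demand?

MP_N = (1/4)·4·N^(-3/4), so P·MP_N = w gives 5·N^(-3/4) = w.
Solving, N(w) = (5/w)^(4/3). This is a constant-elasticity form: N ∝ w^(−4/3), so ε = −4/3.

ε = -4/3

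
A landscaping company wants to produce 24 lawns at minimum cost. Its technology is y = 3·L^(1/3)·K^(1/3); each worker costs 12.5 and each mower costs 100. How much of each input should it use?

L* = 64, K* = 8

Cost minimization requires the marginal rate of technical substitution to equal the input-price ratio: MP_L/MP_K = w/r.
Here MP_L/MP_K = (1/3)·(K/L)/(1/3) = (K/L). Setting this equal to 12.5/100 = 0.125 gives K = 0.125L.
Substituting into y = 24: 3·L^(1/3)·(0.125L)^(1/3) = 24.
Solving, L = 64 and K = 8.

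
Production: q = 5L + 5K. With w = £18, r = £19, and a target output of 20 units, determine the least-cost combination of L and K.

L* = 4, K* = 0

The inputs are perfect substitutes, so the firm uses whichever has the lower cost per unit of output.
Cost per unit of output via L is w/5 = 3.6; via K it is r/5 = 3.8. L is cheaper.
Producing q = 20 with L alone: L = 4, K = 0.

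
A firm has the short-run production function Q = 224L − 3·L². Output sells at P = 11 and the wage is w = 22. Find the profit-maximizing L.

L* = 37

The marginal product of L is MP_L = 224 − 6L.
A price-taking firm hires until the value of the marginal product equals the wage: P·MP_L = w, so 11·(224 − 6L) = 22.
Then 224 − 6L = 2, giving L = 37.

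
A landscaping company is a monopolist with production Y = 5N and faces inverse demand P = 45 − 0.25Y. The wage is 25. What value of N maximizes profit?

Marginal revenue from the inverse demand is MR = 45 − 0.5Y.
The marginal product is MP_N = 5.
A monopolist hires until marginal revenue product equals the wage: MR·MP_N = w.
(45 − 2.5N)·5 = 25, so N = 16.

N* = 16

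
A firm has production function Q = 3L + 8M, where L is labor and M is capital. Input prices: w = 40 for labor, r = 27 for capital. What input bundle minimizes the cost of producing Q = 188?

L* = 0, M* = 23.5

The inputs are perfect substitutes, so the firm uses whichever has the lower cost per unit of output.
Cost per unit of output via L is w/3 = 40/3; via M it is r/8 = 3.375. M is cheaper.
Producing Q = 188 with M alone: L = 0, M = 23.5.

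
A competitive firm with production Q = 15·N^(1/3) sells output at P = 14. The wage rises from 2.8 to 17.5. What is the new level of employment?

From P·MP_N = w with MP_N = 5·N^(-2/3), the labor demand is N(w) = (70/w)^(3/2).
At w = 2.8: N = 125. At w = 17.5: N = 8.

N* = 8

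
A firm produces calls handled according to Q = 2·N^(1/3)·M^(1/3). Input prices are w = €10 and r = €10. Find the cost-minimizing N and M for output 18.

Cost minimization requires the marginal rate of technical substitution to equal the input-price ratio: MP_N/MP_M = w/r.
Here MP_N/MP_M = (1/3)·(M/N)/(1/3) = (M/N). Setting this equal to 10/10 = 1 gives M = N.
Substituting into Q = 18: 2·N^(1/3)·(N)^(1/3) = 18.
Solving, N = 27 and M = 27.

N* = 27, M* = 27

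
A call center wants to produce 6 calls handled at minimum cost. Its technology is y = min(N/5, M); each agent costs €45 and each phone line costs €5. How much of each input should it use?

N* = 30, M* = 6

With a fixed-proportions technology, the cost-minimizing bundle uses no slack in either input: N/5 = M = y.
So N = 5·6 = 30 and M = 6.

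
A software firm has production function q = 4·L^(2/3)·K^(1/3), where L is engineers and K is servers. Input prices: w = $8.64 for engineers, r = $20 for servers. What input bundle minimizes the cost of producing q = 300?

Cost minimization requires the marginal rate of technical substitution to equal the input-price ratio: MP_L/MP_K = w/r.
Here MP_L/MP_K = (2/3)·(K/L)/(1/3) = 2·(K/L). Setting this equal to 8.64/20 = 0.432 gives K = 0.216L.
Substituting into q = 300: 4·L^(2/3)·(0.216L)^(1/3) = 300.
Solving, L = 125 and K = 27.

L* = 125, K* = 27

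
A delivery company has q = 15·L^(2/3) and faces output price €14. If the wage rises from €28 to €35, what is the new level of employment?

L* = 64

From P·MP_L = w with MP_L = 10·L^(-1/3), the labor demand is L(w) = (140/w)^(3).
At w = 28: L = 125. At w = 35: L = 64.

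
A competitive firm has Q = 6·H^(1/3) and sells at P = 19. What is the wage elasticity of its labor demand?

ε = -1.5

MP_H = (1/3)·6·H^(-2/3), so P·MP_H = w gives 38·H^(-2/3) = w.
Solving, H(w) = (38/w)^(3/2). This is a constant-elasticity form: H ∝ w^(−3/2), so ε = −3/2.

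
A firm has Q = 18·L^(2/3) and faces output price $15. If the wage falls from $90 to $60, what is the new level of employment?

From P·MP_L = w with MP_L = 12·L^(-1/3), the labor demand is L(w) = (180/w)^(3).
At w = 90: L = 8. At w = 60: L = 27.

L* = 27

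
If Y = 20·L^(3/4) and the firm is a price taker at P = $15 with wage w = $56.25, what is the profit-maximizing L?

MP_L = (3/4)·20·L^(-1/4) = 15·L^(-1/4).
Profit maximization for a price taker requires P·MP_L = w: 15·15·L^(-1/4) = 56.25.
So L^(-1/4) = 0.25, which gives L = 256.

L* = 256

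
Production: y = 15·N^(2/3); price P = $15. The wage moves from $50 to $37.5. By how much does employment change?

From P·MP_N = w with MP_N = 10·N^(-1/3), the labor demand is N(w) = (150/w)^(3).
At w = 50: N = 27. At w = 37.5: N = 64.
ΔN = 64 − 27 = 37.

ΔN = 37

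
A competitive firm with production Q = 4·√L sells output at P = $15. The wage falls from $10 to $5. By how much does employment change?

ΔL = 27

From P·MP_L = w with MP_L = 2·L^(-1/2), the labor demand is L(w) = (30/w)^(2).
At w = 10: L = 9. At w = 5: L = 36.
ΔL = 36 − 9 = 27.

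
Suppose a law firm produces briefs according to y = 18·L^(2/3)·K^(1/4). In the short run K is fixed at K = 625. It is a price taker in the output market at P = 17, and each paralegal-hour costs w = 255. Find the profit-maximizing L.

With K = 625, MP_L = (2/3)·18·L^(-1/3)·625^(1/4) = 60·L^(-1/3).
Profit maximization for a price taker requires P·MP_L = w: 17·60·L^(-1/3) = 255.
So L^(-1/3) = 0.25, which gives L = 64.

L* = 64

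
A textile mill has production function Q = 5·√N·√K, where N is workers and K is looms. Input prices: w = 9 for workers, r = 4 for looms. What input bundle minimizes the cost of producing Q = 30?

N* = 4, K* = 9

Cost minimization requires the marginal rate of technical substitution to equal the input-price ratio: MP_N/MP_K = w/r.
Here MP_N/MP_K = (1/2)·(K/N)/(1/2) = (K/N). Setting this equal to 9/4 = 2.25 gives K = 2.25N.
Substituting into Q = 30: 5·N^(1/2)·(2.25N)^(1/2) = 30.
Solving, N = 4 and K = 9.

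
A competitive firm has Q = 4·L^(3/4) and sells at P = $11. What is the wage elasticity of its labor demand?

MP_L = (3/4)·4·L^(-1/4), so P·MP_L = w gives 33·L^(-1/4) = w.
Solving, L(w) = (33/w)^(4). This is a constant-elasticity form: L ∝ w^(−4), so ε = −4.

ε = -4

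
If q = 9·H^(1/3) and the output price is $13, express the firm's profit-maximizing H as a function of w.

H(w) = (39/w)^(3/2)

MP_H = (1/3)·9·H^(-2/3) = 3·H^(-2/3).
Setting P·MP_H = w: 39·H^(-2/3) = w.
Solving for H: H^(-2/3) = w/39, so H = (39/w)^(3/2).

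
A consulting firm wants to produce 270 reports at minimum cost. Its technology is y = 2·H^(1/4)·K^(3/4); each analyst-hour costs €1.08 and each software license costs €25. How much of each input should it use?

Cost minimization requires the marginal rate of technical substitution to equal the input-price ratio: MP_H/MP_K = w/r.
Here MP_H/MP_K = (1/4)·(K/H)/(3/4) = (1/3)·(K/H). Setting this equal to 1.08/25 = 0.0432 gives K = 0.1296H.
Substituting into y = 270: 2·H^(1/4)·(0.1296H)^(3/4) = 270.
Solving, H = 625 and K = 81.

H* = 625, K* = 81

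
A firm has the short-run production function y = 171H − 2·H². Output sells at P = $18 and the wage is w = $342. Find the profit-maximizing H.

The marginal product of H is MP_H = 171 − 4H.
A price-taking firm hires until the value of the marginal product equals the wage: P·MP_H = w, so 18·(171 − 4H) = 342.
Then 171 − 4H = 19, giving H = 38.

H* = 38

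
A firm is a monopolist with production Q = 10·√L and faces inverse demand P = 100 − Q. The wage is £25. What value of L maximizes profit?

L* = 16

Marginal revenue from the inverse demand is MR = 100 − 2Q.
The marginal product is MP_L = 5·L^(-1/2).
A monopolist hires until marginal revenue product equals the wage: MR·MP_L = w.
At L, Q = 10·√L. Substituting and solving: (100 − 20·√L)·5·L^(-1/2) = 25 gives L = 16.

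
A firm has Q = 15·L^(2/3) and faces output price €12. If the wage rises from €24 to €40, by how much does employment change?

From P·MP_L = w with MP_L = 10·L^(-1/3), the labor demand is L(w) = (120/w)^(3).
At w = 24: L = 125. At w = 40: L = 27.
ΔL = 27 − 125 = -98.

ΔL = -98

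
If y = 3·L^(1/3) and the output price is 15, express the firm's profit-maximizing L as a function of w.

L(w) = (15/w)^(3/2)

MP_L = (1/3)·3·L^(-2/3) = L^(-2/3).
Setting P·MP_L = w: 15·L^(-2/3) = w.
Solving for L: L^(-2/3) = w/15, so L = (15/w)^(3/2).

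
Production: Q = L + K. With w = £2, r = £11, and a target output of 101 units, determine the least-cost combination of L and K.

The inputs are perfect substitutes, so the firm uses whichever has the lower cost per unit of output.
Cost per unit of output via L is 2; via K it is 11. L is cheaper.
Producing Q = 101 with L alone: L = 101, K = 0.

L* = 101, K* = 0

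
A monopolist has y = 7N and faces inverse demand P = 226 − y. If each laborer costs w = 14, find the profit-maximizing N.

N* = 16

Marginal revenue from the inverse demand is MR = 226 − 2y.
The marginal product is MP_N = 7.
A monopolist hires until marginal revenue product equals the wage: MR·MP_N = w.
(226 − 14N)·7 = 14, so N = 16.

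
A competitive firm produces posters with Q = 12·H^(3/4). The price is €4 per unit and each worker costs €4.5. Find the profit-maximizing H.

H* = 4096

MP_H = (3/4)·12·H^(-1/4) = 9·H^(-1/4).
Profit maximization for a price taker requires P·MP_H = w: 4·9·H^(-1/4) = 4.5.
So H^(-1/4) = 0.125, which gives H = 4096.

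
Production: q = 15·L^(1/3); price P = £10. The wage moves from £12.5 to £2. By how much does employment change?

From P·MP_L = w with MP_L = 5·L^(-2/3), the labor demand is L(w) = (50/w)^(3/2).
At w = 12.5: L = 8. At w = 2: L = 125.
ΔL = 125 − 8 = 117.

ΔL = 117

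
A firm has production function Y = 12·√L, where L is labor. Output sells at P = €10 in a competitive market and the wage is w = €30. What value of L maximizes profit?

L* = 4

MP_L = (1/2)·12·L^(-1/2) = 6·L^(-1/2).
Profit maximization for a price taker requires P·MP_L = w: 10·6·L^(-1/2) = 30.
So L^(-1/2) = 0.5, which gives L = 4.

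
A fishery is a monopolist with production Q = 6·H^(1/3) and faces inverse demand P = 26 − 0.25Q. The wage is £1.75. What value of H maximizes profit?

H* = 64

Marginal revenue from the inverse demand is MR = 26 − 0.5Q.
The marginal product is MP_H = 2·H^(-2/3).
A monopolist hires until marginal revenue product equals the wage: MR·MP_H = w.
At H, Q = 6·H^(1/3). Substituting and solving: (26 − 3·H^(1/3))·2·H^(-2/3) = 1.75 gives H = 64.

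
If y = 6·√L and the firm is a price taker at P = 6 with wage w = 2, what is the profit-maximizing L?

L* = 81

MP_L = (1/2)·6·L^(-1/2) = 3·L^(-1/2).
Profit maximization for a price taker requires P·MP_L = w: 6·3·L^(-1/2) = 2.
So L^(-1/2) = 1/9, which gives L = 81.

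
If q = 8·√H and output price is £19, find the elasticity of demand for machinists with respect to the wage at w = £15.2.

ε = -2

MP_H = (1/2)·8·H^(-1/2), so P·MP_H = w gives 76·H^(-1/2) = w.
Solving, H(w) = (76/w)^(2). This is a constant-elasticity form: H ∝ w^(−2), so ε = −2.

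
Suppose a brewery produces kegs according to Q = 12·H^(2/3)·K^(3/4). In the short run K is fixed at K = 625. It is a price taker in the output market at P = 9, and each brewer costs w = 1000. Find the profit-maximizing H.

H* = 729

With K = 625, MP_H = (2/3)·12·H^(-1/3)·625^(3/4) = 1000·H^(-1/3).
Profit maximization for a price taker requires P·MP_H = w: 9·1000·H^(-1/3) = 1000.
So H^(-1/3) = 1/9, which gives H = 729.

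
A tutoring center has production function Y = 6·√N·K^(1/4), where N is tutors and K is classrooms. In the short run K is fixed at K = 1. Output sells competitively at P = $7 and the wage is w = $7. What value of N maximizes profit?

With K = 1, MP_N = (1/2)·6·N^(-1/2)·1^(1/4) = 3·N^(-1/2).
Profit maximization for a price taker requires P·MP_N = w: 7·3·N^(-1/2) = 7.
So N^(-1/2) = 1/3, which gives N = 9.

N* = 9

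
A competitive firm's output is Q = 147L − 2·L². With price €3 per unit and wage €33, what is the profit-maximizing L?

L* = 34

The marginal product of L is MP_L = 147 − 4L.
A price-taking firm hires until the value of the marginal product equals the wage: P·MP_L = w, so 3·(147 − 4L) = 33.
Then 147 − 4L = 11, giving L = 34.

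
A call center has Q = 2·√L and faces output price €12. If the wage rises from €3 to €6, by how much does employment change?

From P·MP_L = w with MP_L = L^(-1/2), the labor demand is L(w) = (12/w)^(2).
At w = 3: L = 16. At w = 6: L = 4.
ΔL = 4 − 16 = -12.

ΔL = -12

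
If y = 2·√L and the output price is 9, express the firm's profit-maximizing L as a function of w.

L(w) = 81/w²

MP_L = (1/2)·2·L^(-1/2) = L^(-1/2).
Setting P·MP_L = w: 9·L^(-1/2) = w.
Solving for L: L^(-1/2) = w/9, so L = (9/w)^(2).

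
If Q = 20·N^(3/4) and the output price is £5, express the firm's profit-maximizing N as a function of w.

MP_N = (3/4)·20·N^(-1/4) = 15·N^(-1/4).
Setting P·MP_N = w: 75·N^(-1/4) = w.
Solving for N: N^(-1/4) = w/75, so N = (75/w)^(4).

N(w) = (75/w)^(4)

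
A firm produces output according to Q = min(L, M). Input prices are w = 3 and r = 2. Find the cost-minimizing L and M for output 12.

L* = 12, M* = 12

With a fixed-proportions technology, the cost-minimizing bundle uses no slack in either input: L = M = Q.
So L = 12 and M = 12.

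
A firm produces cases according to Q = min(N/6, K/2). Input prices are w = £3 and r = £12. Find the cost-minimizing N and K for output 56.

N* = 336, K* = 112

With a fixed-proportions technology, the cost-minimizing bundle uses no slack in either input: N/6 = K/2 = Q.
So N = 6·56 = 336 and K = 2·56 = 112.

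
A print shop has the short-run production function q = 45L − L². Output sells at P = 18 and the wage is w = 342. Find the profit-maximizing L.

The marginal product of L is MP_L = 45 − 2L.
A price-taking firm hires until the value of the marginal product equals the wage: P·MP_L = w, so 18·(45 − 2L) = 342.
Then 45 − 2L = 19, giving L = 13.

L* = 13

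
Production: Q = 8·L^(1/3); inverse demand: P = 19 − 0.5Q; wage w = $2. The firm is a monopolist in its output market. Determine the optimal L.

L* = 8

Marginal revenue from the inverse demand is MR = 19 − Q.
The marginal product is MP_L = (8/3)·L^(-2/3).
A monopolist hires until marginal revenue product equals the wage: MR·MP_L = w.
At L, Q = 8·L^(1/3). Substituting and solving: (19 − 8·L^(1/3))·(8/3)·L^(-2/3) = 2 gives L = 8.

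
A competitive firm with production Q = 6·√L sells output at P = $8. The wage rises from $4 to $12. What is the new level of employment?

From P·MP_L = w with MP_L = 3·L^(-1/2), the labor demand is L(w) = (24/w)^(2).
At w = 4: L = 36. At w = 12: L = 4.

L* = 4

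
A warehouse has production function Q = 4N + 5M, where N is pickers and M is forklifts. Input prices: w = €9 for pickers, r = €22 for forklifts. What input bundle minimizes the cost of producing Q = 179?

N* = 44.75, M* = 0

The inputs are perfect substitutes, so the firm uses whichever has the lower cost per unit of output.
Cost per unit of output via N is w/4 = 2.25; via M it is r/5 = 4.4. N is cheaper.
Producing Q = 179 with N alone: N = 44.75, M = 0.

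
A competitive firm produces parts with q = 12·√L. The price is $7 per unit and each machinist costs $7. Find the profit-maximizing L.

MP_L = (1/2)·12·L^(-1/2) = 6·L^(-1/2).
Profit maximization for a price taker requires P·MP_L = w: 7·6·L^(-1/2) = 7.
So L^(-1/2) = 1/6, which gives L = 36.

L* = 36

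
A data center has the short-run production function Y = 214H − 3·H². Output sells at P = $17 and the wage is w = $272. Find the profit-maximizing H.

H* = 33

The marginal product of H is MP_H = 214 − 6H.
A price-taking firm hires until the value of the marginal product equals the wage: P·MP_H = w, so 17·(214 − 6H) = 272.
Then 214 − 6H = 16, giving H = 33.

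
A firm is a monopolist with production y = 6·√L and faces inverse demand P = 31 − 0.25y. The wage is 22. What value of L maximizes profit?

Marginal revenue from the inverse demand is MR = 31 − 0.5y.
The marginal product is MP_L = 3·L^(-1/2).
A monopolist hires until marginal revenue product equals the wage: MR·MP_L = w.
At L, y = 6·√L. Substituting and solving: (31 − 3·√L)·3·L^(-1/2) = 22 gives L = 9.

L* = 9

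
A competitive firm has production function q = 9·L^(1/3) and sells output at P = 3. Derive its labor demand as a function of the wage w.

MP_L = (1/3)·9·L^(-2/3) = 3·L^(-2/3).
Setting P·MP_L = w: 9·L^(-2/3) = w.
Solving for L: L^(-2/3) = w/9, so L = (9/w)^(3/2).

L(w) = (9/w)^(3/2)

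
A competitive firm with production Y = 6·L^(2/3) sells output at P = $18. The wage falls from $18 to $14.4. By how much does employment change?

ΔL = 61

From P·MP_L = w with MP_L = 4·L^(-1/3), the labor demand is L(w) = (72/w)^(3).
At w = 18: L = 64. At w = 14.4: L = 125.
ΔL = 125 − 64 = 61.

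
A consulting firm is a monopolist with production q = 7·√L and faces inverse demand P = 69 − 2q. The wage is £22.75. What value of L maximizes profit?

Marginal revenue from the inverse demand is MR = 69 − 4q.
The marginal product is MP_L = 3.5·L^(-1/2).
A monopolist hires until marginal revenue product equals the wage: MR·MP_L = w.
At L, q = 7·√L. Substituting and solving: (69 − 28·√L)·3.5·L^(-1/2) = 22.75 gives L = 4.

L* = 4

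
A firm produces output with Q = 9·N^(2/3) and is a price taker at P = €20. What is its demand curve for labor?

N(w) = 1728000/w³

MP_N = (2/3)·9·N^(-1/3) = 6·N^(-1/3).
Setting P·MP_N = w: 120·N^(-1/3) = w.
Solving for N: N^(-1/3) = w/120, so N = (120/w)^(3).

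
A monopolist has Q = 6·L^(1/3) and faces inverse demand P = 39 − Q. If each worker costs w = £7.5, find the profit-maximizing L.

L* = 8

Marginal revenue from the inverse demand is MR = 39 − 2Q.
The marginal product is MP_L = 2·L^(-2/3).
A monopolist hires until marginal revenue product equals the wage: MR·MP_L = w.
At L, Q = 6·L^(1/3). Substituting and solving: (39 − 12·L^(1/3))·2·L^(-2/3) = 7.5 gives L = 8.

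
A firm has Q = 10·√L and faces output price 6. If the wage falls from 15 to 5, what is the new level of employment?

From P·MP_L = w with MP_L = 5·L^(-1/2), the labor demand is L(w) = (30/w)^(2).
At w = 15: L = 4. At w = 5: L = 36.

L* = 36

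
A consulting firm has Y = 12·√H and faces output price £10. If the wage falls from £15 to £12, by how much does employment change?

From P·MP_H = w with MP_H = 6·H^(-1/2), the labor demand is H(w) = (60/w)^(2).
At w = 15: H = 16. At w = 12: H = 25.
ΔH = 25 − 16 = 9.

ΔH = 9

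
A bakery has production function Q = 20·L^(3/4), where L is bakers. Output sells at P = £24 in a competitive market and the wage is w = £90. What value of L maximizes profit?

MP_L = (3/4)·20·L^(-1/4) = 15·L^(-1/4).
Profit maximization for a price taker requires P·MP_L = w: 24·15·L^(-1/4) = 90.
So L^(-1/4) = 0.25, which gives L = 256.

L* = 256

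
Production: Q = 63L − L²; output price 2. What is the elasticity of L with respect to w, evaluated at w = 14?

From P·MP_L = w with MP_L = 63 − 2L, labor demand is L(w) = (63 − w/2)/2.
dL/dw = −1/(4) = -0.25.
At w = 14, L = 28, so ε = (dL/dw)·(w/L) = (-0.25)·(14/28) = -0.125.

ε = -0.125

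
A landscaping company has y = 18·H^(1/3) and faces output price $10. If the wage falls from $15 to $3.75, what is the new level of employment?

From P·MP_H = w with MP_H = 6·H^(-2/3), the labor demand is H(w) = (60/w)^(3/2).
At w = 15: H = 8. At w = 3.75: H = 64.

H* = 64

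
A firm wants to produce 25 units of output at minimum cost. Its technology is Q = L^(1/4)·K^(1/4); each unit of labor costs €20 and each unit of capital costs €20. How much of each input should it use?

Cost minimization requires the marginal rate of technical substitution to equal the input-price ratio: MP_L/MP_K = w/r.
Here MP_L/MP_K = (1/4)·(K/L)/(1/4) = (K/L). Setting this equal to 20/20 = 1 gives K = L.
Substituting into Q = 25: L^(1/4)·(L)^(1/4) = 25.
Solving, L = 625 and K = 625.

L* = 625, K* = 625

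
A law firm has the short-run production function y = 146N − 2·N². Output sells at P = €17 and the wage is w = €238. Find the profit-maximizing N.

N* = 33

The marginal product of N is MP_N = 146 − 4N.
A price-taking firm hires until the value of the marginal product equals the wage: P·MP_N = w, so 17·(146 − 4N) = 238.
Then 146 − 4N = 14, giving N = 33.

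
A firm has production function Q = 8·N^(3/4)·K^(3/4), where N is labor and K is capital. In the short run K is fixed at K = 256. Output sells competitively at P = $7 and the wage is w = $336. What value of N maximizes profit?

N* = 4096

With K = 256, MP_N = (3/4)·8·N^(-1/4)·256^(3/4) = 384·N^(-1/4).
Profit maximization for a price taker requires P·MP_N = w: 7·384·N^(-1/4) = 336.
So N^(-1/4) = 0.125, which gives N = 4096.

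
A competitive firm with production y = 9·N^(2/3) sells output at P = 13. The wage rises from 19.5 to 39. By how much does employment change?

From P·MP_N = w with MP_N = 6·N^(-1/3), the labor demand is N(w) = (78/w)^(3).
At w = 19.5: N = 64. At w = 39: N = 8.
ΔN = 8 − 64 = -56.

ΔN = -56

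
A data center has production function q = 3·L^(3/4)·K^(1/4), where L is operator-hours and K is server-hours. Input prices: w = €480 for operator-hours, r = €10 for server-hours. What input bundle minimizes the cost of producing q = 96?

Cost minimization requires the marginal rate of technical substitution to equal the input-price ratio: MP_L/MP_K = w/r.
Here MP_L/MP_K = (3/4)·(K/L)/(1/4) = 3·(K/L). Setting this equal to 480/10 = 48 gives K = 16L.
Substituting into q = 96: 3·L^(3/4)·(16L)^(1/4) = 96.
Solving, L = 16 and K = 256.

L* = 16, K* = 256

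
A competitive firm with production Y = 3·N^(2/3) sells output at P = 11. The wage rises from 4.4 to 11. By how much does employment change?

From P·MP_N = w with MP_N = 2·N^(-1/3), the labor demand is N(w) = (22/w)^(3).
At w = 4.4: N = 125. At w = 11: N = 8.
ΔN = 8 − 125 = -117.

ΔN = -117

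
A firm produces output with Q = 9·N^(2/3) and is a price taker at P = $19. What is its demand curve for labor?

MP_N = (2/3)·9·N^(-1/3) = 6·N^(-1/3).
Setting P·MP_N = w: 114·N^(-1/3) = w.
Solving for N: N^(-1/3) = w/114, so N = (114/w)^(3).

N(w) = 1481544/w³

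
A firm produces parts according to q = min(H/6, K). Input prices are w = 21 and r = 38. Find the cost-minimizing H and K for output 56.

With a fixed-proportions technology, the cost-minimizing bundle uses no slack in either input: H/6 = K = q.
So H = 6·56 = 336 and K = 56.

H* = 336, K* = 56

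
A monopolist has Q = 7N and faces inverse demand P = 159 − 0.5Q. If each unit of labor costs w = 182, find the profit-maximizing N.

Marginal revenue from the inverse demand is MR = 159 − Q.
The marginal product is MP_N = 7.
A monopolist hires until marginal revenue product equals the wage: MR·MP_N = w.
(159 − 7N)·7 = 182, so N = 19.

N* = 19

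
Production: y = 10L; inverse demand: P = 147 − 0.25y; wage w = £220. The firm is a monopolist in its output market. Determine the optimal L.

Marginal revenue from the inverse demand is MR = 147 − 0.5y.
The marginal product is MP_L = 10.
A monopolist hires until marginal revenue product equals the wage: MR·MP_L = w.
(147 − 5L)·10 = 220, so L = 25.

L* = 25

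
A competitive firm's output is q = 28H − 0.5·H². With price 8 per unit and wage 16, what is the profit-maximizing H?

The marginal product of H is MP_H = 28 − H.
A price-taking firm hires until the value of the marginal product equals the wage: P·MP_H = w, so 8·(28 − H) = 16.
Then 28 − H = 2, giving H = 26.

H* = 26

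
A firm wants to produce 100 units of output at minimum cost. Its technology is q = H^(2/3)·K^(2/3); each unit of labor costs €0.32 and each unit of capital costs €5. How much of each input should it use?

H* = 125, K* = 8

Cost minimization requires the marginal rate of technical substitution to equal the input-price ratio: MP_H/MP_K = w/r.
Here MP_H/MP_K = (2/3)·(K/H)/(2/3) = (K/H). Setting this equal to 0.32/5 = 0.064 gives K = 0.064H.
Substituting into q = 100: H^(2/3)·(0.064H)^(2/3) = 100.
Solving, H = 125 and K = 8.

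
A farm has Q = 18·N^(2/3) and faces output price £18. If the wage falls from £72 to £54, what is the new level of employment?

N* = 64

From P·MP_N = w with MP_N = 12·N^(-1/3), the labor demand is N(w) = (216/w)^(3).
At w = 72: N = 27. At w = 54: N = 64.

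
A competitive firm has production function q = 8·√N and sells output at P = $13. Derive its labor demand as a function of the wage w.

N(w) = 2704/w²

MP_N = (1/2)·8·N^(-1/2) = 4·N^(-1/2).
Setting P·MP_N = w: 52·N^(-1/2) = w.
Solving for N: N^(-1/2) = w/52, so N = (52/w)^(2).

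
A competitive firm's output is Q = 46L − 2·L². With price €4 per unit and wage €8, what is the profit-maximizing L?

The marginal product of L is MP_L = 46 − 4L.
A price-taking firm hires until the value of the marginal product equals the wage: P·MP_L = w, so 4·(46 − 4L) = 8.
Then 46 − 4L = 2, giving L = 11.

L* = 11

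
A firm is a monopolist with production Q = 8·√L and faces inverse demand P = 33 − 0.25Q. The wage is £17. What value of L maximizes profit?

L* = 16

Marginal revenue from the inverse demand is MR = 33 − 0.5Q.
The marginal product is MP_L = 4·L^(-1/2).
A monopolist hires until marginal revenue product equals the wage: MR·MP_L = w.
At L, Q = 8·√L. Substituting and solving: (33 − 4·√L)·4·L^(-1/2) = 17 gives L = 16.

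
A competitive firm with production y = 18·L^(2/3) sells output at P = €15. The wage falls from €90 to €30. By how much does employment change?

From P·MP_L = w with MP_L = 12·L^(-1/3), the labor demand is L(w) = (180/w)^(3).
At w = 90: L = 8. At w = 30: L = 216.
ΔL = 216 − 8 = 208.

ΔL = 208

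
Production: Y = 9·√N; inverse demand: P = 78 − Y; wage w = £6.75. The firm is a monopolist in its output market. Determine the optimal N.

Marginal revenue from the inverse demand is MR = 78 − 2Y.
The marginal product is MP_N = 4.5·N^(-1/2).
A monopolist hires until marginal revenue product equals the wage: MR·MP_N = w.
At N, Y = 9·√N. Substituting and solving: (78 − 18·√N)·4.5·N^(-1/2) = 6.75 gives N = 16.

N* = 16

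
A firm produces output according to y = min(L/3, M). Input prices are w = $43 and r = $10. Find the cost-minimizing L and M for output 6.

L* = 18, M* = 6

With a fixed-proportions technology, the cost-minimizing bundle uses no slack in either input: L/3 = M = y.
So L = 3·6 = 18 and M = 6.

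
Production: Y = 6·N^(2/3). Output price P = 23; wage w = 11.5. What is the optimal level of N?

N* = 512

MP_N = (2/3)·6·N^(-1/3) = 4·N^(-1/3).
Profit maximization for a price taker requires P·MP_N = w: 23·4·N^(-1/3) = 11.5.
So N^(-1/3) = 0.125, which gives N = 512.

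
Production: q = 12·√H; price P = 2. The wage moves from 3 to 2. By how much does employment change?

From P·MP_H = w with MP_H = 6·H^(-1/2), the labor demand is H(w) = (12/w)^(2).
At w = 3: H = 16. At w = 2: H = 36.
ΔH = 36 − 16 = 20.

ΔH = 20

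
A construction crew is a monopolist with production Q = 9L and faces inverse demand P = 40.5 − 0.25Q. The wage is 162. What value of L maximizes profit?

L* = 5

Marginal revenue from the inverse demand is MR = 40.5 − 0.5Q.
The marginal product is MP_L = 9.
A monopolist hires until marginal revenue product equals the wage: MR·MP_L = w.
(40.5 − 4.5L)·9 = 162, so L = 5.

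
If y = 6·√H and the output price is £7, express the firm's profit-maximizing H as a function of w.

H(w) = 441/w²

MP_H = (1/2)·6·H^(-1/2) = 3·H^(-1/2).
Setting P·MP_H = w: 21·H^(-1/2) = w.
Solving for H: H^(-1/2) = w/21, so H = (21/w)^(2).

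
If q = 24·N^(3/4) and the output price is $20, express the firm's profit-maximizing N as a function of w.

N(w) = (360/w)^(4)

MP_N = (3/4)·24·N^(-1/4) = 18·N^(-1/4).
Setting P·MP_N = w: 360·N^(-1/4) = w.
Solving for N: N^(-1/4) = w/360, so N = (360/w)^(4).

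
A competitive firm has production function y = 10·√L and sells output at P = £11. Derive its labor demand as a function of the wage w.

L(w) = 3025/w²

MP_L = (1/2)·10·L^(-1/2) = 5·L^(-1/2).
Setting P·MP_L = w: 55·L^(-1/2) = w.
Solving for L: L^(-1/2) = w/55, so L = (55/w)^(2).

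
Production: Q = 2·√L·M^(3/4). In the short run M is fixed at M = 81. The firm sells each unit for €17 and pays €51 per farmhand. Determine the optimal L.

With M = 81, MP_L = (1/2)·2·L^(-1/2)·81^(3/4) = 27·L^(-1/2).
Profit maximization for a price taker requires P·MP_L = w: 17·27·L^(-1/2) = 51.
So L^(-1/2) = 1/9, which gives L = 81.

L* = 81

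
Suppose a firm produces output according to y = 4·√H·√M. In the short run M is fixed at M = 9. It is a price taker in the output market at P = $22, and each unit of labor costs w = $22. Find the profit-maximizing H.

H* = 36

With M = 9, MP_H = (1/2)·4·H^(-1/2)·9^(1/2) = 6·H^(-1/2).
Profit maximization for a price taker requires P·MP_H = w: 22·6·H^(-1/2) = 22.
So H^(-1/2) = 1/6, which gives H = 36.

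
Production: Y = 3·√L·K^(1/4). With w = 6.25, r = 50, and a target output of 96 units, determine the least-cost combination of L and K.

L* = 256, K* = 16

Cost minimization requires the marginal rate of technical substitution to equal the input-price ratio: MP_L/MP_K = w/r.
Here MP_L/MP_K = (1/2)·(K/L)/(1/4) = 2·(K/L). Setting this equal to 6.25/50 = 0.125 gives K = 0.0625L.
Substituting into Y = 96: 3·L^(1/2)·(0.0625L)^(1/4) = 96.
Solving, L = 256 and K = 16.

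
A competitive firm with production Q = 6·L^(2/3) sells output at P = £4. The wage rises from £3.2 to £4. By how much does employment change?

ΔL = -61

From P·MP_L = w with MP_L = 4·L^(-1/3), the labor demand is L(w) = (16/w)^(3).
At w = 3.2: L = 125. At w = 4: L = 64.
ΔL = 64 − 125 = -61.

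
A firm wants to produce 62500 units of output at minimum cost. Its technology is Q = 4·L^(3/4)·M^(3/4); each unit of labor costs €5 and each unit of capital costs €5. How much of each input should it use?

L* = 625, M* = 625

Cost minimization requires the marginal rate of technical substitution to equal the input-price ratio: MP_L/MP_M = w/r.
Here MP_L/MP_M = (3/4)·(M/L)/(3/4) = (M/L). Setting this equal to 5/5 = 1 gives M = L.
Substituting into Q = 62500: 4·L^(3/4)·(L)^(3/4) = 62500.
Solving, L = 625 and M = 625.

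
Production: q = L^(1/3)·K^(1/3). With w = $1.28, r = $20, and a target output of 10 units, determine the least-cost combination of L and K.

Cost minimization requires the marginal rate of technical substitution to equal the input-price ratio: MP_L/MP_K = w/r.
Here MP_L/MP_K = (1/3)·(K/L)/(1/3) = (K/L). Setting this equal to 1.28/20 = 0.064 gives K = 0.064L.
Substituting into q = 10: L^(1/3)·(0.064L)^(1/3) = 10.
Solving, L = 125 and K = 8.

L* = 125, K* = 8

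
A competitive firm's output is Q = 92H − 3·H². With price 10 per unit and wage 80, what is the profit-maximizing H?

The marginal product of H is MP_H = 92 − 6H.
A price-taking firm hires until the value of the marginal product equals the wage: P·MP_H = w, so 10·(92 − 6H) = 80.
Then 92 − 6H = 8, giving H = 14.

H* = 14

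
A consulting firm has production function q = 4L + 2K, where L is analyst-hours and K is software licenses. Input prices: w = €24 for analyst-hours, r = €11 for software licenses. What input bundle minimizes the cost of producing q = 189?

L* = 0, K* = 94.5

The inputs are perfect substitutes, so the firm uses whichever has the lower cost per unit of output.
Cost per unit of output via L is w/4 = 6; via K it is r/2 = 5.5. K is cheaper.
Producing q = 189 with K alone: L = 0, K = 94.5.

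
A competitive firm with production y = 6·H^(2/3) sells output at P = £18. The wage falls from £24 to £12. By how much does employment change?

ΔH = 189

From P·MP_H = w with MP_H = 4·H^(-1/3), the labor demand is H(w) = (72/w)^(3).
At w = 24: H = 27. At w = 12: H = 216.
ΔH = 216 − 27 = 189.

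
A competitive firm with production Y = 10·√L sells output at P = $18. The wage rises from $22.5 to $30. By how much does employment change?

From P·MP_L = w with MP_L = 5·L^(-1/2), the labor demand is L(w) = (90/w)^(2).
At w = 22.5: L = 16. At w = 30: L = 9.
ΔL = 9 − 16 = -7.

ΔL = -7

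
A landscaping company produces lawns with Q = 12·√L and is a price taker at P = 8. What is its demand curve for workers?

MP_L = (1/2)·12·L^(-1/2) = 6·L^(-1/2).
Setting P·MP_L = w: 48·L^(-1/2) = w.
Solving for L: L^(-1/2) = w/48, so L = (48/w)^(2).

L(w) = 2304/w²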